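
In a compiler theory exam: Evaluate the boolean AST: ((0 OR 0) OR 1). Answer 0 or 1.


Step 1: Evaluate inner node
  0 OR 0 = 0
Step 2: Evaluate root node
  0 OR 1 = 1

1


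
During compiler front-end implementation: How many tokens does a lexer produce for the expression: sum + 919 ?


Scanning 'sum + 919'
Token 1: 'sum' -> identifier
Token 2: '+' -> operator
Token 3: '919' -> integer_literal
Total tokens: 3

3


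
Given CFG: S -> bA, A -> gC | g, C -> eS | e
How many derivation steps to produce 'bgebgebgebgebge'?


Grammar: S -> bA, A -> gC | g, C -> eS | e
Deriving 'bgebgebgebgebge':
Step 1: S -> bA => bA
Step 2: A -> gC => bgC
Step 3: C -> eS => bgeS
Step 4: S -> bA => bgebA
Step 5: A -> gC => bgebgC
Step 6: C -> eS => bgebgeS
Step 7: S -> bA => bgebgebA
Step 8: A -> gC => bgebgebgC
Step 9: C -> eS => bgebgebgeS
Step 10: S -> bA => bgebgebgebA
Step 11: A -> gC => bgebgebgebgC
Step 12: C -> eS => bgebgebgebgeS
Step 13: S -> bA => bgebgebgebgebA
Step 14: A -> gC => bgebgebgebgebgC
Step 15: C -> e => bgebgebgebgebge
Total derivation steps: 15

15


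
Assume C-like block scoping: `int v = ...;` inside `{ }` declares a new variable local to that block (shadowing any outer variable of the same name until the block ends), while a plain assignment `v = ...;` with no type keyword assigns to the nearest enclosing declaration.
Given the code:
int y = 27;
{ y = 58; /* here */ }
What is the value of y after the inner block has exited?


Analyzing scoping rules:
Outer scope: declares y = 27
Inner block: 'y = 58;' has no type keyword, so it is an assignment to the outer y (no shadowing)
The assignment changed the outer variable itself, so the new value persists after the block -> 58
Result: 58

58


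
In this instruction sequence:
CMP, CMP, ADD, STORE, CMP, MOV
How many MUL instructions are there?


Scanning instruction sequence for MUL:
  Position 1: CMP
  Position 2: CMP
  Position 3: ADD
  Position 4: STORE
  Position 5: CMP
  Position 6: MOV
Matches at positions: []
Total MUL count: 0

0


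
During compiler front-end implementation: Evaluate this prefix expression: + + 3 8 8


Parsing prefix expression: + + 3 8 8
Step 1: Innermost operation '+ 3 8'
  3 + 8 = 11
Step 2: Outer operation '+ [11] 8'
  11 + 8 = 19

19


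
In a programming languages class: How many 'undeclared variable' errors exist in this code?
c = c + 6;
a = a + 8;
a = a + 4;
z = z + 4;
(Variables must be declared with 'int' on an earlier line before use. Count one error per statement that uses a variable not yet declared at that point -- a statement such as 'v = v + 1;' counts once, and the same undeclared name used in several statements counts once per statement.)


Scanning code line by line:
  Line 1: use 'c' -> ERROR (undeclared)
  Line 2: use 'a' -> ERROR (undeclared)
  Line 3: use 'a' -> ERROR (undeclared)
  Line 4: use 'z' -> ERROR (undeclared)
Total undeclared variable errors: 4

4


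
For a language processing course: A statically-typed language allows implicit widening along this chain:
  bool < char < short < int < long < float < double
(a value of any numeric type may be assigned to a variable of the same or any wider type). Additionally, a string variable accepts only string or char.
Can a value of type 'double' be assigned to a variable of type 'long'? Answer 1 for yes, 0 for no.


Target variable type: long
Source value type: double
Numeric ranks: double=6, long=4
Widening allowed iff rank(source) <= rank(target): 6 <= 4? No
Result: 0

0


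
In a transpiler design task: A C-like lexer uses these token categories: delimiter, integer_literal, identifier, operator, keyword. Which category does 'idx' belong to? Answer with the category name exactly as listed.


Token: 'idx'
Checking categories:
  identifier: YES
  integer_literal: no
  operator: no
  keyword: no
  delimiter: no
Category: identifier

identifier


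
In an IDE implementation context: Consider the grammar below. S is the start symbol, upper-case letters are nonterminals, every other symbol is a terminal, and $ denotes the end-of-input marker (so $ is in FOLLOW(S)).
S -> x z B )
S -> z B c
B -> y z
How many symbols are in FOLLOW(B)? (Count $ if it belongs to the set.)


S is the start symbol and does not occur in any rule body, so FOLLOW(S) = {$}.
Examining every occurrence of B in a rule body:
  S -> x z B ) : B is followed by terminal ')' -> add ')'
  S -> z B c : B is followed by terminal 'c' -> add 'c'
  B -> y z : B does not occur in the body -> contributes nothing
FOLLOW(B) = {), c}
Count: 2

2


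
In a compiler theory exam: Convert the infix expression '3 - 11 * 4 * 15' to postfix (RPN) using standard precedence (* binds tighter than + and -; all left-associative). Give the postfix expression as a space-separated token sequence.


Applying the shunting-yard algorithm:
  Operand 3 -> output
  Push '-' onto operator stack -> op-stack: [-]
  Operand 11 -> output
  Push '*' onto operator stack -> op-stack: [-, *]
  Operand 4 -> output
  See '*' (prec 2); top '*' (prec 2) >= it -> pop '*' to output
  Push '*' onto operator stack -> op-stack: [-, *]
  Operand 15 -> output
  End of input: pop '*' to output
  End of input: pop '-' to output
Postfix result: 3 11 4 * 15 * -

3 11 4 * 15 * -


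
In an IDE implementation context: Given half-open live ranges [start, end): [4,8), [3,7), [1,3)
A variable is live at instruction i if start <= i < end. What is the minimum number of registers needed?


Live ranges:
  Var0: [4, 8)
  Var1: [3, 7)
  Var2: [1, 3)
Sweep-line events (position, delta, active):
  pos=1 start -> active=1
  pos=3 end -> active=0
  pos=3 start -> active=1
  pos=4 start -> active=2
  pos=7 end -> active=1
  pos=8 end -> active=0
Maximum simultaneous active: 2
Minimum registers needed: 2

2


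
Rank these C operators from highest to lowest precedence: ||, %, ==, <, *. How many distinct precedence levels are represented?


Looking up precedence for each operator:
  || -> precedence 1
  % -> precedence 6
  == -> precedence 3
  < -> precedence 4
  * -> precedence 6
Sorted highest to lowest: %, *, <, ==, ||
Distinct precedence values: [6, 4, 3, 1]
Number of distinct levels: 4

4


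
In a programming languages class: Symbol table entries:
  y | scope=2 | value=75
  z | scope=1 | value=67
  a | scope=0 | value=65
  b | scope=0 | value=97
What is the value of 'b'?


Searching symbol table for 'b':
  y | scope=2 | value=75
  z | scope=1 | value=67
  a | scope=0 | value=65
  b | scope=0 | value=97 <- MATCH
Found 'b' at scope 0 with value 97

97


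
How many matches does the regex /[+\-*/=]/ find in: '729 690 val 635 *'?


Pattern: /[+\-*/=]/ (operators)
Input: '729 690 val 635 *'
Scanning for matches:
  Match 1: '*'
Total matches: 1

1


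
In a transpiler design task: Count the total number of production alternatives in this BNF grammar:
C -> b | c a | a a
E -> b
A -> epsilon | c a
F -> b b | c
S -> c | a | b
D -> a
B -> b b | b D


Counting alternatives per rule:
  C: 3 alternative(s)
  E: 1 alternative(s)
  A: 2 alternative(s)
  F: 2 alternative(s)
  S: 3 alternative(s)
  D: 1 alternative(s)
  B: 2 alternative(s)
Sum: 3 + 1 + 2 + 2 + 3 + 1 + 2 = 14

14


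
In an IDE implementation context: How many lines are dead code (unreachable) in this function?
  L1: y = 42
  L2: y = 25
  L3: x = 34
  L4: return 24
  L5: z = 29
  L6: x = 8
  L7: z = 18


Analyzing control flow:
  L1: reachable (before return)
  L2: reachable (before return)
  L3: reachable (before return)
  L4: reachable (return statement)
  L5: DEAD (after return at L4)
  L6: DEAD (after return at L4)
  L7: DEAD (after return at L4)
Return at L4, total lines = 7
Dead lines: L5 through L7
Count: 3

3


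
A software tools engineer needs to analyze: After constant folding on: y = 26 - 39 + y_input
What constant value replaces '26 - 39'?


Identifying constant sub-expression:
  Original: y = 26 - 39 + y_input
  26 and 39 are both compile-time constants
  Evaluating: 26 - 39 = -13
  After folding: y = -13 + y_input

-13


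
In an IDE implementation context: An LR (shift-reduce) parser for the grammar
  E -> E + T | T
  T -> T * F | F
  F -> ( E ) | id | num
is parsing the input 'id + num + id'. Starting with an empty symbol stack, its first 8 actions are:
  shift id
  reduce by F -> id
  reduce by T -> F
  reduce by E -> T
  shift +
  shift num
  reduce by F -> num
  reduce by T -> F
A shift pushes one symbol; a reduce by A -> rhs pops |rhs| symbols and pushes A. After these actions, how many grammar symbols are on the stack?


Tracking the symbol stack through each action:
  Action 1: shift 'id' : push -> stack = [id] (size 1)
  Action 2: reduce by F -> id : pop 1, push F -> stack = [F] (size 1)
  Action 3: reduce by T -> F : pop 1, push T -> stack = [T] (size 1)
  Action 4: reduce by E -> T : pop 1, push E -> stack = [E] (size 1)
  Action 5: shift '+' : push -> stack = [E, +] (size 2)
  Action 6: shift 'num' : push -> stack = [E, +, num] (size 3)
  Action 7: reduce by F -> num : pop 1, push F -> stack = [E, +, F] (size 3)
  Action 8: reduce by T -> F : pop 1, push T -> stack = [E, +, T] (size 3)
Final stack size: 3

3


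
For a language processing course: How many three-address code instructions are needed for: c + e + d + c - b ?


Expression: c + e + d + c - b
Generating three-address code (respecting * over +/- precedence):
  Instruction 1: t1 = c + e
  Instruction 2: t2 = t1 + d
  Instruction 3: t3 = t2 + c
  Instruction 4: t4 = t3 - b
Total instructions: 4

4


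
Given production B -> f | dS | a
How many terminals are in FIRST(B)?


Production: B -> f | dS | a
Examining each alternative for leading terminals:
  B -> f : first terminal = 'f'
  B -> dS : first terminal = 'd'
  B -> a : first terminal = 'a'
FIRST(B) = {a, d, f}
Count: 3

3


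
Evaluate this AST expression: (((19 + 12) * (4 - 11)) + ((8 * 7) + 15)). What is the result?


Expression: (((19 + 12) * (4 - 11)) + ((8 * 7) + 15))
Evaluating step by step:
  19 + 12 = 31
  4 - 11 = -7
  31 * -7 = -217
  8 * 7 = 56
  56 + 15 = 71
  -217 + 71 = -146
Result: -146

-146


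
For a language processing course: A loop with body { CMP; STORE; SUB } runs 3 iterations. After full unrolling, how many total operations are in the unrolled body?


Loop body operations: CMP, STORE, SUB (3 ops per iteration)
Unrolling 3 iterations:
  Iteration 1: CMP, STORE, SUB (3 ops)
  Iteration 2: CMP, STORE, SUB (3 ops)
  Iteration 3: CMP, STORE, SUB (3 ops)
Total: 3 iterations * 3 ops/iter = 9 operations

9


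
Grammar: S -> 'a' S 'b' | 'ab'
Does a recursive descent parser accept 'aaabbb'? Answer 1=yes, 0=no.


Grammar accepts strings of the form a^n b^n (n >= 1)
Word: 'aaabbb'
Counting: 3 a's and 3 b's
Check: 3 == 3? Yes
Derivation (S -> aSb applied 2 time(s), then S -> ab): S => aSb => aaSbb => aaabbb
Accepted

1


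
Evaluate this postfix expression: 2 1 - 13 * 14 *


Processing tokens left to right:
Push 2, Push 1
Pop 2 and 1, compute 2 - 1 = 1, push 1
Push 13
Pop 1 and 13, compute 1 * 13 = 13, push 13
Push 14
Pop 13 and 14, compute 13 * 14 = 182, push 182
Stack result: 182

182


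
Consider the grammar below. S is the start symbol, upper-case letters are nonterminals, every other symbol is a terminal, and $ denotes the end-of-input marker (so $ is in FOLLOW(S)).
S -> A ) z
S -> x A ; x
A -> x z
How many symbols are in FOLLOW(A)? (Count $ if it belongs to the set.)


S is the start symbol and does not occur in any rule body, so FOLLOW(S) = {$}.
Examining every occurrence of A in a rule body:
  S -> A ) z : A is followed by terminal ')' -> add ')'
  S -> x A ; x : A is followed by terminal ';' -> add ';'
  A -> x z : A does not occur in the body -> contributes nothing
FOLLOW(A) = {), ;}
Count: 2

2


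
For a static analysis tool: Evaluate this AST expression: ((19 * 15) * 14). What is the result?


Expression: ((19 * 15) * 14)
Evaluating step by step:
  19 * 15 = 285
  285 * 14 = 3990
Result: 3990

3990


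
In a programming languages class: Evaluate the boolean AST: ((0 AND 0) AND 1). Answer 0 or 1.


Step 1: Evaluate inner node
  0 AND 0 = 0
Step 2: Evaluate root node
  0 AND 1 = 0

0


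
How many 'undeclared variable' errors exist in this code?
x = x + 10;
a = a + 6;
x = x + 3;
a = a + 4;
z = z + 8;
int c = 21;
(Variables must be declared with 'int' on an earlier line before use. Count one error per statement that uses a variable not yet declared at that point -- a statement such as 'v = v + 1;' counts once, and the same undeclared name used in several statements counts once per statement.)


Scanning code line by line:
  Line 1: use 'x' -> ERROR (undeclared)
  Line 2: use 'a' -> ERROR (undeclared)
  Line 3: use 'x' -> ERROR (undeclared)
  Line 4: use 'a' -> ERROR (undeclared)
  Line 5: use 'z' -> ERROR (undeclared)
  Line 6: declare 'c' -> declared = ['c']
Total undeclared variable errors: 5

5


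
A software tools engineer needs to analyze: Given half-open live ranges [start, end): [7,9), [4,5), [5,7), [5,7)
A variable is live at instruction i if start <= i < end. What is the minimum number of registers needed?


Live ranges:
  Var0: [7, 9)
  Var1: [4, 5)
  Var2: [5, 7)
  Var3: [5, 7)
Sweep-line events (position, delta, active):
  pos=4 start -> active=1
  pos=5 end -> active=0
  pos=5 start -> active=1
  pos=5 start -> active=2
  pos=7 end -> active=1
  pos=7 end -> active=0
  pos=7 start -> active=1
  pos=9 end -> active=0
Maximum simultaneous active: 2
Minimum registers needed: 2

2


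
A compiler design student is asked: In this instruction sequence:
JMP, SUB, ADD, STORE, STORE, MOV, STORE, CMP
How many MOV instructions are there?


Scanning instruction sequence for MOV:
  Position 1: JMP
  Position 2: SUB
  Position 3: ADD
  Position 4: STORE
  Position 5: STORE
  Position 6: MOV <- MATCH
  Position 7: STORE
  Position 8: CMP
Matches at positions: [6]
Total MOV count: 1

1


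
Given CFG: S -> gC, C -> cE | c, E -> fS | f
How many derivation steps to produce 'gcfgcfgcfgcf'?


Grammar: S -> gC, C -> cE | c, E -> fS | f
Deriving 'gcfgcfgcfgcf':
Step 1: S -> gC => gC
Step 2: C -> cE => gcE
Step 3: E -> fS => gcfS
Step 4: S -> gC => gcfgC
Step 5: C -> cE => gcfgcE
Step 6: E -> fS => gcfgcfS
Step 7: S -> gC => gcfgcfgC
Step 8: C -> cE => gcfgcfgcE
Step 9: E -> fS => gcfgcfgcfS
Step 10: S -> gC => gcfgcfgcfgC
Step 11: C -> cE => gcfgcfgcfgcE
Step 12: E -> f => gcfgcfgcfgcf
Total derivation steps: 12

12


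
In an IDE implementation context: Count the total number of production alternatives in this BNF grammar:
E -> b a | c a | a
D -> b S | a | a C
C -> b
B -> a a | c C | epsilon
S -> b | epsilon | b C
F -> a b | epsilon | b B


Counting alternatives per rule:
  E: 3 alternative(s)
  D: 3 alternative(s)
  C: 1 alternative(s)
  B: 3 alternative(s)
  S: 3 alternative(s)
  F: 3 alternative(s)
Sum: 3 + 3 + 1 + 3 + 3 + 3 = 16

16


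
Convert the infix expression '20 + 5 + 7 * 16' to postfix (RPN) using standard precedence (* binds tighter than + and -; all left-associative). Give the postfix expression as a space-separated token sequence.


Applying the shunting-yard algorithm:
  Operand 20 -> output
  Push '+' onto operator stack -> op-stack: [+]
  Operand 5 -> output
  See '+' (prec 1); top '+' (prec 1) >= it -> pop '+' to output
  Push '+' onto operator stack -> op-stack: [+]
  Operand 7 -> output
  Push '*' onto operator stack -> op-stack: [+, *]
  Operand 16 -> output
  End of input: pop '*' to output
  End of input: pop '+' to output
Postfix result: 20 5 + 7 16 * +

20 5 + 7 16 * +


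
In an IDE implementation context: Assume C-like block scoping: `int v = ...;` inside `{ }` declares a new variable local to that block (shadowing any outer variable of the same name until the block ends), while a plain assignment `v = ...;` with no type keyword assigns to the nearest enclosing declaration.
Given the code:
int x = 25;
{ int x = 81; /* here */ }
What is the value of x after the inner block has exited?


Analyzing scoping rules:
Outer scope: declares x = 25
Inner block: 'int x = 81;' declares a NEW x that shadows the outer one
When the block exits the inner x goes out of scope; the outer x was never modified -> 25
Result: 25

25


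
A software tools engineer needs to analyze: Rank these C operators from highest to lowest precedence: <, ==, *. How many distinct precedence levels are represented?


Looking up precedence for each operator:
  < -> precedence 4
  == -> precedence 3
  * -> precedence 6
Sorted highest to lowest: *, <, ==
Distinct precedence values: [6, 4, 3]
Number of distinct levels: 3

3


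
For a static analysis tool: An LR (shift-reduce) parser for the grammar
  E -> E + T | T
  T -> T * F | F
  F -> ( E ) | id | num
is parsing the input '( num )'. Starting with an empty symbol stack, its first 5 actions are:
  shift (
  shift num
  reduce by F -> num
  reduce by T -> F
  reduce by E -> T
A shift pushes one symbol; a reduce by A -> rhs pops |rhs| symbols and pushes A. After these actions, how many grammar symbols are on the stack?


Tracking the symbol stack through each action:
  Action 1: shift '(' : push -> stack = [(] (size 1)
  Action 2: shift 'num' : push -> stack = [(, num] (size 2)
  Action 3: reduce by F -> num : pop 1, push F -> stack = [(, F] (size 2)
  Action 4: reduce by T -> F : pop 1, push T -> stack = [(, T] (size 2)
  Action 5: reduce by E -> T : pop 1, push E -> stack = [(, E] (size 2)
Final stack size: 2

2


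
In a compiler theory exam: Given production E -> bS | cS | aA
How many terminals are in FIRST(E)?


Production: E -> bS | cS | aA
Examining each alternative for leading terminals:
  E -> bS : first terminal = 'b'
  E -> cS : first terminal = 'c'
  E -> aA : first terminal = 'a'
FIRST(E) = {a, b, c}
Count: 3

3


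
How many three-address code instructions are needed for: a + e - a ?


Expression: a + e - a
Generating three-address code (respecting * over +/- precedence):
  Instruction 1: t1 = a + e
  Instruction 2: t2 = t1 - a
Total instructions: 2

2


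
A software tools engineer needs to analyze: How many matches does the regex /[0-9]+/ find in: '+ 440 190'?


Pattern: /[0-9]+/ (int literals)
Input: '+ 440 190'
Scanning for matches:
  Match 1: '440'
  Match 2: '190'
Total matches: 2

2


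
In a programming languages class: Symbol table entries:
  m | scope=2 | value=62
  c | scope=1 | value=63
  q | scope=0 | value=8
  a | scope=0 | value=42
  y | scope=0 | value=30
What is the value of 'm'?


Searching symbol table for 'm':
  m | scope=2 | value=62 <- MATCH
  c | scope=1 | value=63
  q | scope=0 | value=8
  a | scope=0 | value=42
  y | scope=0 | value=30
Found 'm' at scope 2 with value 62

62


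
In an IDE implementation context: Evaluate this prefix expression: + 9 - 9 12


Parsing prefix expression: + 9 - 9 12
Step 1: Innermost operation '- 9 12'
  9 - 12 = -3
Step 2: Outer operation '+ 9 [-3]'
  9 + -3 = 6

6


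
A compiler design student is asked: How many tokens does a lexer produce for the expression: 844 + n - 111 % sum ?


Scanning '844 + n - 111 % sum'
Token 1: '844' -> integer_literal
Token 2: '+' -> operator
Token 3: 'n' -> identifier
Token 4: '-' -> operator
Token 5: '111' -> integer_literal
Token 6: '%' -> operator
Token 7: 'sum' -> identifier
Total tokens: 7

7


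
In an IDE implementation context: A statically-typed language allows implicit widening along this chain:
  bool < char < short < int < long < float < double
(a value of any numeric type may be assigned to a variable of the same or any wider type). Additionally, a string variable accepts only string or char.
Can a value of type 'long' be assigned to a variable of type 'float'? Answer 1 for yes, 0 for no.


Target variable type: float
Source value type: long
Numeric ranks: long=4, float=5
Widening allowed iff rank(source) <= rank(target): 4 <= 5? Yes
Result: 1

1


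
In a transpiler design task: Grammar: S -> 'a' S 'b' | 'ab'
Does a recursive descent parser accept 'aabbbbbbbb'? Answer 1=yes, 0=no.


Grammar accepts strings of the form a^n b^n (n >= 1)
Word: 'aabbbbbbbb'
Counting: 2 a's and 8 b's
Check: 2 == 8? No
Mismatch: a-count != b-count
Rejected

0


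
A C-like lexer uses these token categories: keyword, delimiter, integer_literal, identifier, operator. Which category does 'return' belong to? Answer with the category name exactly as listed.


Token: 'return'
Checking categories:
  identifier: no
  integer_literal: no
  operator: no
  keyword: YES
  delimiter: no
Category: keyword

keyword


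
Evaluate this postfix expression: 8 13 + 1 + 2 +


Processing tokens left to right:
Push 8, Push 13
Pop 8 and 13, compute 8 + 13 = 21, push 21
Push 1
Pop 21 and 1, compute 21 + 1 = 22, push 22
Push 2
Pop 22 and 2, compute 22 + 2 = 24, push 24
Stack result: 24

24


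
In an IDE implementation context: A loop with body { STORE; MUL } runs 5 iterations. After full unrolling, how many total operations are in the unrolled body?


Loop body operations: STORE, MUL (2 ops per iteration)
Unrolling 5 iterations:
  Iteration 1: STORE, MUL (2 ops)
  Iteration 2: STORE, MUL (2 ops)
  Iteration 3: STORE, MUL (2 ops)
  Iteration 4: STORE, MUL (2 ops)
  Iteration 5: STORE, MUL (2 ops)
Total: 5 iterations * 2 ops/iter = 10 operations

10


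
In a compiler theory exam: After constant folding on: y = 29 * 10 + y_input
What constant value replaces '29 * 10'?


Identifying constant sub-expression:
  Original: y = 29 * 10 + y_input
  29 and 10 are both compile-time constants
  Evaluating: 29 * 10 = 290
  After folding: y = 290 + y_input

290


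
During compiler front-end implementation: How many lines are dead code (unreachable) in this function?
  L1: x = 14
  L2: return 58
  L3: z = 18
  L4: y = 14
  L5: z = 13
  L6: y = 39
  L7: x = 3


Analyzing control flow:
  L1: reachable (before return)
  L2: reachable (return statement)
  L3: DEAD (after return at L2)
  L4: DEAD (after return at L2)
  L5: DEAD (after return at L2)
  L6: DEAD (after return at L2)
  L7: DEAD (after return at L2)
Return at L2, total lines = 7
Dead lines: L3 through L7
Count: 5

5


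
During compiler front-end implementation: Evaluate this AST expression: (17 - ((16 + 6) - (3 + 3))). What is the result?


Expression: (17 - ((16 + 6) - (3 + 3)))
Evaluating step by step:
  16 + 6 = 22
  3 + 3 = 6
  22 - 6 = 16
  17 - 16 = 1
Result: 1

1


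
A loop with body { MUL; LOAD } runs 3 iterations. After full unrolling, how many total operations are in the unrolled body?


Loop body operations: MUL, LOAD (2 ops per iteration)
Unrolling 3 iterations:
  Iteration 1: MUL, LOAD (2 ops)
  Iteration 2: MUL, LOAD (2 ops)
  Iteration 3: MUL, LOAD (2 ops)
Total: 3 iterations * 2 ops/iter = 6 operations

6


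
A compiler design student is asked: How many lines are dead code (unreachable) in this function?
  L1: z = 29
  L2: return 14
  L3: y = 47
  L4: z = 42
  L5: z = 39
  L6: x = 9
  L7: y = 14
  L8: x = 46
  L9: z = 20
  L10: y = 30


Analyzing control flow:
  L1: reachable (before return)
  L2: reachable (return statement)
  L3: DEAD (after return at L2)
  L4: DEAD (after return at L2)
  L5: DEAD (after return at L2)
  L6: DEAD (after return at L2)
  L7: DEAD (after return at L2)
  L8: DEAD (after return at L2)
  L9: DEAD (after return at L2)
  L10: DEAD (after return at L2)
Return at L2, total lines = 10
Dead lines: L3 through L10
Count: 8

8


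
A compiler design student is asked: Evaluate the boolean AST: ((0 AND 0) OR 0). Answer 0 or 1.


Step 1: Evaluate inner node
  0 AND 0 = 0
Step 2: Evaluate root node
  0 OR 0 = 0

0


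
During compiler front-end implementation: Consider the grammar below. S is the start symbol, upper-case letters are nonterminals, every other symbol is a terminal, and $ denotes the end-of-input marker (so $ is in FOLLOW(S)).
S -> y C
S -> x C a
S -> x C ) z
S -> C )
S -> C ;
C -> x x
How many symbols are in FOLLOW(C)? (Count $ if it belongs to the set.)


S is the start symbol and does not occur in any rule body, so FOLLOW(S) = {$}.
Examining every occurrence of C in a rule body:
  S -> y C : C is at the right end -> add FOLLOW(S) = {$}
  S -> x C a : C is followed by terminal 'a' -> add 'a'
  S -> x C ) z : C is followed by terminal ')' -> add ')'
  S -> C ) : C is followed by terminal ')' -> add ')' (already in the set)
  S -> C ; : C is followed by terminal ';' -> add ';'
  C -> x x : C does not occur in the body -> contributes nothing
FOLLOW(C) = {), ;, a, $}
Count: 4

4


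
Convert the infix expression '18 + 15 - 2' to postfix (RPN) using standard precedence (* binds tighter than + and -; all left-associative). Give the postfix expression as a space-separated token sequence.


Applying the shunting-yard algorithm:
  Operand 18 -> output
  Push '+' onto operator stack -> op-stack: [+]
  Operand 15 -> output
  See '-' (prec 1); top '+' (prec 1) >= it -> pop '+' to output
  Push '-' onto operator stack -> op-stack: [-]
  Operand 2 -> output
  End of input: pop '-' to output
Postfix result: 18 15 + 2 -

18 15 + 2 -


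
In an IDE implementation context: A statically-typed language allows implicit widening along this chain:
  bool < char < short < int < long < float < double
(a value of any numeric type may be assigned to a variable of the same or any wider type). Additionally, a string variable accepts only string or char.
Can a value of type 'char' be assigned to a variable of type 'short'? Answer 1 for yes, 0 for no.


Target variable type: short
Source value type: char
Numeric ranks: char=1, short=2
Widening allowed iff rank(source) <= rank(target): 1 <= 2? Yes
Result: 1

1


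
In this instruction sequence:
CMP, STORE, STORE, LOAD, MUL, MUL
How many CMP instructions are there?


Scanning instruction sequence for CMP:
  Position 1: CMP <- MATCH
  Position 2: STORE
  Position 3: STORE
  Position 4: LOAD
  Position 5: MUL
  Position 6: MUL
Matches at positions: [1]
Total CMP count: 1

1


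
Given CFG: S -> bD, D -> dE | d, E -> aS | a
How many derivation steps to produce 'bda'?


Grammar: S -> bD, D -> dE | d, E -> aS | a
Deriving 'bda':
Step 1: S -> bD => bD
Step 2: D -> dE => bdE
Step 3: E -> a => bda
Total derivation steps: 3

3


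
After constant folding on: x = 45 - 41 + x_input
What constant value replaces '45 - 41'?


Identifying constant sub-expression:
  Original: x = 45 - 41 + x_input
  45 and 41 are both compile-time constants
  Evaluating: 45 - 41 = 4
  After folding: x = 4 + x_input

4


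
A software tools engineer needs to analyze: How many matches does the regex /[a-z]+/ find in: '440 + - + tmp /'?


Pattern: /[a-z]+/ (identifiers)
Input: '440 + - + tmp /'
Scanning for matches:
  Match 1: 'tmp'
Total matches: 1

1


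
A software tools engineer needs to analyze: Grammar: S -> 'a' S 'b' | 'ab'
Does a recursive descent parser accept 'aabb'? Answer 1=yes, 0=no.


Grammar accepts strings of the form a^n b^n (n >= 1)
Word: 'aabb'
Counting: 2 a's and 2 b's
Check: 2 == 2? Yes
Derivation (S -> aSb applied 1 time(s), then S -> ab): S => aSb => aabb
Accepted

1


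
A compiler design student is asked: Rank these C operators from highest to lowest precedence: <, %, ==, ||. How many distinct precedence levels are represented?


Looking up precedence for each operator:
  < -> precedence 4
  % -> precedence 6
  == -> precedence 3
  || -> precedence 1
Sorted highest to lowest: %, <, ==, ||
Distinct precedence values: [6, 4, 3, 1]
Number of distinct levels: 4

4


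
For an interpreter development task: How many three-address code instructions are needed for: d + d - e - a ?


Expression: d + d - e - a
Generating three-address code (respecting * over +/- precedence):
  Instruction 1: t1 = d + d
  Instruction 2: t2 = t1 - e
  Instruction 3: t3 = t2 - a
Total instructions: 3

3


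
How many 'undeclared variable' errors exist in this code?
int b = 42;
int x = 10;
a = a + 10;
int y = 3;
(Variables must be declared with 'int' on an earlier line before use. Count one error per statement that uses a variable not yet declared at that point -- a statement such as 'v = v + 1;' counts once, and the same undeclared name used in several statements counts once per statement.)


Scanning code line by line:
  Line 1: declare 'b' -> declared = ['b']
  Line 2: declare 'x' -> declared = ['b', 'x']
  Line 3: use 'a' -> ERROR (undeclared)
  Line 4: declare 'y' -> declared = ['b', 'x', 'y']
Total undeclared variable errors: 1

1


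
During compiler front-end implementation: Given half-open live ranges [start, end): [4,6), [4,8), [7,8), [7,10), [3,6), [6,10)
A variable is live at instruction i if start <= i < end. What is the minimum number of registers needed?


Live ranges:
  Var0: [4, 6)
  Var1: [4, 8)
  Var2: [7, 8)
  Var3: [7, 10)
  Var4: [3, 6)
  Var5: [6, 10)
Sweep-line events (position, delta, active):
  pos=3 start -> active=1
  pos=4 start -> active=2
  pos=4 start -> active=3
  pos=6 end -> active=2
  pos=6 end -> active=1
  pos=6 start -> active=2
  pos=7 start -> active=3
  pos=7 start -> active=4
  pos=8 end -> active=3
  pos=8 end -> active=2
  pos=10 end -> active=1
  pos=10 end -> active=0
Maximum simultaneous active: 4
Minimum registers needed: 4

4


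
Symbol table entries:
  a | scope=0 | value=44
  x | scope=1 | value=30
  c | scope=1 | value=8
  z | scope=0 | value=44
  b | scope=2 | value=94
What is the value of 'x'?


Searching symbol table for 'x':
  a | scope=0 | value=44
  x | scope=1 | value=30 <- MATCH
  c | scope=1 | value=8
  z | scope=0 | value=44
  b | scope=2 | value=94
Found 'x' at scope 1 with value 30

30


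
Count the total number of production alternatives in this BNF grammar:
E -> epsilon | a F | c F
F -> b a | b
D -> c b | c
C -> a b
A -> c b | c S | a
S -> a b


Counting alternatives per rule:
  E: 3 alternative(s)
  F: 2 alternative(s)
  D: 2 alternative(s)
  C: 1 alternative(s)
  A: 3 alternative(s)
  S: 1 alternative(s)
Sum: 3 + 2 + 2 + 1 + 3 + 1 = 12

12


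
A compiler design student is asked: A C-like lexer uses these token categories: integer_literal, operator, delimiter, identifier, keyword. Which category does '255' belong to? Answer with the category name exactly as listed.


Token: '255'
Checking categories:
  identifier: no
  integer_literal: YES
  operator: no
  keyword: no
  delimiter: no
Category: integer_literal

integer_literal


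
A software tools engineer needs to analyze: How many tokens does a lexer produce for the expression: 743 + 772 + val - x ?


Scanning '743 + 772 + val - x'
Token 1: '743' -> integer_literal
Token 2: '+' -> operator
Token 3: '772' -> integer_literal
Token 4: '+' -> operator
Token 5: 'val' -> identifier
Token 6: '-' -> operator
Token 7: 'x' -> identifier
Total tokens: 7

7


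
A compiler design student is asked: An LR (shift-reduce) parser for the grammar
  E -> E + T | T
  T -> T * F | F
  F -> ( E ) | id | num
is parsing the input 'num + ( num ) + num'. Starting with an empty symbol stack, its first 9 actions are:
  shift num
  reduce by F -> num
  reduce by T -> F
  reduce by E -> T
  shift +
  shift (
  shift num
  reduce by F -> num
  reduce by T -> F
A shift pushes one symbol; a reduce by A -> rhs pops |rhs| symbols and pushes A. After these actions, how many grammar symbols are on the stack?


Tracking the symbol stack through each action:
  Action 1: shift 'num' : push -> stack = [num] (size 1)
  Action 2: reduce by F -> num : pop 1, push F -> stack = [F] (size 1)
  Action 3: reduce by T -> F : pop 1, push T -> stack = [T] (size 1)
  Action 4: reduce by E -> T : pop 1, push E -> stack = [E] (size 1)
  Action 5: shift '+' : push -> stack = [E, +] (size 2)
  Action 6: shift '(' : push -> stack = [E, +, (] (size 3)
  Action 7: shift 'num' : push -> stack = [E, +, (, num] (size 4)
  Action 8: reduce by F -> num : pop 1, push F -> stack = [E, +, (, F] (size 4)
  Action 9: reduce by T -> F : pop 1, push T -> stack = [E, +, (, T] (size 4)
Final stack size: 4

4


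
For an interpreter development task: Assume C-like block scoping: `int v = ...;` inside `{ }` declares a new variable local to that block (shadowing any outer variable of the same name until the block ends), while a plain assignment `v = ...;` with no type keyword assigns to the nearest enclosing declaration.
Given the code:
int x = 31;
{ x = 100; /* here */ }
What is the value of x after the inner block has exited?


Analyzing scoping rules:
Outer scope: declares x = 31
Inner block: 'x = 100;' has no type keyword, so it is an assignment to the outer x (no shadowing)
The assignment changed the outer variable itself, so the new value persists after the block -> 100
Result: 100

100


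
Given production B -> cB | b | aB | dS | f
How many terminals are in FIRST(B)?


Production: B -> cB | b | aB | dS | f
Examining each alternative for leading terminals:
  B -> cB : first terminal = 'c'
  B -> b : first terminal = 'b'
  B -> aB : first terminal = 'a'
  B -> dS : first terminal = 'd'
  B -> f : first terminal = 'f'
FIRST(B) = {a, b, c, d, f}
Count: 5

5


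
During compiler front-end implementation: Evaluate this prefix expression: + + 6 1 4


Parsing prefix expression: + + 6 1 4
Step 1: Innermost operation '+ 6 1'
  6 + 1 = 7
Step 2: Outer operation '+ [7] 4'
  7 + 4 = 11

11


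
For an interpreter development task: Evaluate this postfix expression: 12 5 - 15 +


Processing tokens left to right:
Push 12, Push 5
Pop 12 and 5, compute 12 - 5 = 7, push 7
Push 15
Pop 7 and 15, compute 7 + 15 = 22, push 22
Stack result: 22

22


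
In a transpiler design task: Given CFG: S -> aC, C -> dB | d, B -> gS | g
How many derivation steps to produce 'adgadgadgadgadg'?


Grammar: S -> aC, C -> dB | d, B -> gS | g
Deriving 'adgadgadgadgadg':
Step 1: S -> aC => aC
Step 2: C -> dB => adB
Step 3: B -> gS => adgS
Step 4: S -> aC => adgaC
Step 5: C -> dB => adgadB
Step 6: B -> gS => adgadgS
Step 7: S -> aC => adgadgaC
Step 8: C -> dB => adgadgadB
Step 9: B -> gS => adgadgadgS
Step 10: S -> aC => adgadgadgaC
Step 11: C -> dB => adgadgadgadB
Step 12: B -> gS => adgadgadgadgS
Step 13: S -> aC => adgadgadgadgaC
Step 14: C -> dB => adgadgadgadgadB
Step 15: B -> g => adgadgadgadgadg
Total derivation steps: 15

15


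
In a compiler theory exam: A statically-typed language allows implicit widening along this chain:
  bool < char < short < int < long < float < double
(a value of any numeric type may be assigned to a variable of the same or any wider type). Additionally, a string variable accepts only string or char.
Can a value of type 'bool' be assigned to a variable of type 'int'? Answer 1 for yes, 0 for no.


Target variable type: int
Source value type: bool
Numeric ranks: bool=0, int=3
Widening allowed iff rank(source) <= rank(target): 0 <= 3? Yes
Result: 1

1


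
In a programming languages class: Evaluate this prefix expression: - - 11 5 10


Parsing prefix expression: - - 11 5 10
Step 1: Innermost operation '- 11 5'
  11 - 5 = 6
Step 2: Outer operation '- [6] 10'
  6 - 10 = -4

-4


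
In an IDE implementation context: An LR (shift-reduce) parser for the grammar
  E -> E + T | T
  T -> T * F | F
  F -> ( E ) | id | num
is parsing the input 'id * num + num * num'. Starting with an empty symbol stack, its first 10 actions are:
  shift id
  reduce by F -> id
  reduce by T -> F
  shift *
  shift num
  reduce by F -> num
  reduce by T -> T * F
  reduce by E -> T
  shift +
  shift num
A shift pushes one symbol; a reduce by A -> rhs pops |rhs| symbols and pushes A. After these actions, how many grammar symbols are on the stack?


Tracking the symbol stack through each action:
  Action 1: shift 'id' : push -> stack = [id] (size 1)
  Action 2: reduce by F -> id : pop 1, push F -> stack = [F] (size 1)
  Action 3: reduce by T -> F : pop 1, push T -> stack = [T] (size 1)
  Action 4: shift '*' : push -> stack = [T, *] (size 2)
  Action 5: shift 'num' : push -> stack = [T, *, num] (size 3)
  Action 6: reduce by F -> num : pop 1, push F -> stack = [T, *, F] (size 3)
  Action 7: reduce by T -> T * F : pop 3, push T -> stack = [T] (size 1)
  Action 8: reduce by E -> T : pop 1, push E -> stack = [E] (size 1)
  Action 9: shift '+' : push -> stack = [E, +] (size 2)
  Action 10: shift 'num' : push -> stack = [E, +, num] (size 3)
Final stack size: 3

3


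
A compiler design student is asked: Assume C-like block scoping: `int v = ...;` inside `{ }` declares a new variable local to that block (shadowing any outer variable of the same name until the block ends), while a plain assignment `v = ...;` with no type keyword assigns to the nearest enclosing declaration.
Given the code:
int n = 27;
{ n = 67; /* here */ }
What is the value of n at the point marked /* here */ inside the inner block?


Analyzing scoping rules:
Outer scope: declares n = 27
Inner block: 'n = 67;' has no type keyword, so it is an assignment to the outer n (no shadowing)
Inside the block, after the assignment -> 67
Result: 67

67


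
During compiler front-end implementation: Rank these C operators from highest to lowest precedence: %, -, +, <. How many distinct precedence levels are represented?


Looking up precedence for each operator:
  % -> precedence 6
  - -> precedence 5
  + -> precedence 5
  < -> precedence 4
Sorted highest to lowest: %, -, +, <
Distinct precedence values: [6, 5, 4]
Number of distinct levels: 3

3


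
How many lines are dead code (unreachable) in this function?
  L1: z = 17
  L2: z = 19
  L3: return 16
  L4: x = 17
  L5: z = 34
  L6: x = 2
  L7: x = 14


Analyzing control flow:
  L1: reachable (before return)
  L2: reachable (before return)
  L3: reachable (return statement)
  L4: DEAD (after return at L3)
  L5: DEAD (after return at L3)
  L6: DEAD (after return at L3)
  L7: DEAD (after return at L3)
Return at L3, total lines = 7
Dead lines: L4 through L7
Count: 4

4


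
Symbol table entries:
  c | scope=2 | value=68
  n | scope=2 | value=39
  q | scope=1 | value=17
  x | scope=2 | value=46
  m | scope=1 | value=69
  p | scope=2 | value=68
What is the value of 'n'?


Searching symbol table for 'n':
  c | scope=2 | value=68
  n | scope=2 | value=39 <- MATCH
  q | scope=1 | value=17
  x | scope=2 | value=46
  m | scope=1 | value=69
  p | scope=2 | value=68
Found 'n' at scope 2 with value 39

39


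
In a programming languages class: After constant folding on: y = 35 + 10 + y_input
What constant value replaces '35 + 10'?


Identifying constant sub-expression:
  Original: y = 35 + 10 + y_input
  35 and 10 are both compile-time constants
  Evaluating: 35 + 10 = 45
  After folding: y = 45 + y_input

45


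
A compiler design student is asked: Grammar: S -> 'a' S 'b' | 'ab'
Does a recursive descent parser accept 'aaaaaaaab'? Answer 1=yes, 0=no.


Grammar accepts strings of the form a^n b^n (n >= 1)
Word: 'aaaaaaaab'
Counting: 8 a's and 1 b's
Check: 8 == 1? No
Mismatch: a-count != b-count
Rejected

0


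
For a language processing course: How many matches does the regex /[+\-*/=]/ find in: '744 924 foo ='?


Pattern: /[+\-*/=]/ (operators)
Input: '744 924 foo ='
Scanning for matches:
  Match 1: '='
Total matches: 1

1


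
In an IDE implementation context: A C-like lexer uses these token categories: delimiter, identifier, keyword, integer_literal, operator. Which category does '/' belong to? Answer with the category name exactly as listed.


Token: '/'
Checking categories:
  identifier: no
  integer_literal: no
  operator: YES
  keyword: no
  delimiter: no
Category: operator

operator


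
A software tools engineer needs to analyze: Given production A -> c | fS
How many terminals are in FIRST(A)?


Production: A -> c | fS
Examining each alternative for leading terminals:
  A -> c : first terminal = 'c'
  A -> fS : first terminal = 'f'
FIRST(A) = {c, f}
Count: 2

2


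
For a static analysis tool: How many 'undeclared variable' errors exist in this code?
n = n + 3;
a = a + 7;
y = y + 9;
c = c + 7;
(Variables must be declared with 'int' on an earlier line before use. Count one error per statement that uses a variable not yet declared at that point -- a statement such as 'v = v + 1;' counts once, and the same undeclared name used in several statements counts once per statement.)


Scanning code line by line:
  Line 1: use 'n' -> ERROR (undeclared)
  Line 2: use 'a' -> ERROR (undeclared)
  Line 3: use 'y' -> ERROR (undeclared)
  Line 4: use 'c' -> ERROR (undeclared)
Total undeclared variable errors: 4

4
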